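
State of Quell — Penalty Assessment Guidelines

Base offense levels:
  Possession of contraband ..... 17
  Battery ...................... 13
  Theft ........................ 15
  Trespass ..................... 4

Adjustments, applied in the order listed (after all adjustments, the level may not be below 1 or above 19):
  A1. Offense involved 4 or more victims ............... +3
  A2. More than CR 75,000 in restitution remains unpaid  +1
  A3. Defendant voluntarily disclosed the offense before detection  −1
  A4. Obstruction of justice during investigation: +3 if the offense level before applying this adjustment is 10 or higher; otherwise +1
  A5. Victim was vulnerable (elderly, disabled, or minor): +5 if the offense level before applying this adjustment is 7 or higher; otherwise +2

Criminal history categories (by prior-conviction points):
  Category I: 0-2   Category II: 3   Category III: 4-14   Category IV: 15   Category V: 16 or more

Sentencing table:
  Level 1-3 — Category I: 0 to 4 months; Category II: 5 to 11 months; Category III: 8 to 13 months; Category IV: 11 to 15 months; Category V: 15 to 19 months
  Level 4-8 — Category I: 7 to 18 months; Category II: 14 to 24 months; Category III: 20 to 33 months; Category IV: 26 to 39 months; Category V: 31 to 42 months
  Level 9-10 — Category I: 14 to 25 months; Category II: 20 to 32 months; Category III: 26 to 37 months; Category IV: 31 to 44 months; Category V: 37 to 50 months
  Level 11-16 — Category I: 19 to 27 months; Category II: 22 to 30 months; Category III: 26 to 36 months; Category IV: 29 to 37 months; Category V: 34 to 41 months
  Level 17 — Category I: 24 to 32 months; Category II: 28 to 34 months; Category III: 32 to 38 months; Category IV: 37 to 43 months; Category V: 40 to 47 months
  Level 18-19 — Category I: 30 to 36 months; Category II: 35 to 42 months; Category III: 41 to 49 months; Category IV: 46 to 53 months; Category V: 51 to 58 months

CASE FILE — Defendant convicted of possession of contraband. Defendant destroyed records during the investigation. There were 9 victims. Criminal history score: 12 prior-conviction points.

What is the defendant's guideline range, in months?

41-49 months

Base offense level for possession of contraband: 17.
A1 applies: 17 + 3 = 20.
A2 does not apply.
A3 does not apply.
A4 applies (level before this adjustment is 20 ≥ 10, so +3): 20 + 3 = 23.
Level 23 exceeds the maximum of 19; capped at 19.
Final offense level: 19.
Criminal history: 12 prior points → Category III (4-14).
Level 19 falls in the 18-19 band.
Grid: Level 18-19 × Category III = 41-49 months.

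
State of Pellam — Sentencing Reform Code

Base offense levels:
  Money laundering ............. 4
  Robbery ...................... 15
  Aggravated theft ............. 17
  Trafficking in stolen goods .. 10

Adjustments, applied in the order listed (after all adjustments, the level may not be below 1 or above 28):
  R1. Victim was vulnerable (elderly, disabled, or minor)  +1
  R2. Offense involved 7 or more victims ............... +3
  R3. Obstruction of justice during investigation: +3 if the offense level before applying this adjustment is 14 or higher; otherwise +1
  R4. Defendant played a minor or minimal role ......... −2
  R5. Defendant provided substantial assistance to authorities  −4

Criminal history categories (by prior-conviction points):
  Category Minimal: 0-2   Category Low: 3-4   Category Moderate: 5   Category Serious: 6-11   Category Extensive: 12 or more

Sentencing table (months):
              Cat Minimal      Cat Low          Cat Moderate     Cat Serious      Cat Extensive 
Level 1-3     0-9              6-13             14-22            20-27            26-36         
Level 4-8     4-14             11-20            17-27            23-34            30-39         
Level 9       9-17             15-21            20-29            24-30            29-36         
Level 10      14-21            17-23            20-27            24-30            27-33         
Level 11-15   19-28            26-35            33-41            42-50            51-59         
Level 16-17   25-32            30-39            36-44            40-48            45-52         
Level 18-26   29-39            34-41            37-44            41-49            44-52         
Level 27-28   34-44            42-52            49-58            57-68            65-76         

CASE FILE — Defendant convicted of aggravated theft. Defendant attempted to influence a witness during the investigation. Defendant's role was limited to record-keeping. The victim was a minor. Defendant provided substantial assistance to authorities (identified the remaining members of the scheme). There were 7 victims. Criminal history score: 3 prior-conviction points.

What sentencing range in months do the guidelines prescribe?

Base offense level for aggravated theft: 17.
R1 applies: 17 + 1 = 18.
R2 applies: 18 + 3 = 21.
R3 applies (level before this adjustment is 21 ≥ 14, so +3): 21 + 3 = 24.
R4 applies: 24 − 2 = 22.
R5 applies: 22 − 4 = 18.
Final offense level: 18.
Criminal history: 3 prior points → Category Low (3-4).
Level 18 falls in the 18-26 band.
Grid: Level 18-26 × Category Low = 34-41 months.

34-41 months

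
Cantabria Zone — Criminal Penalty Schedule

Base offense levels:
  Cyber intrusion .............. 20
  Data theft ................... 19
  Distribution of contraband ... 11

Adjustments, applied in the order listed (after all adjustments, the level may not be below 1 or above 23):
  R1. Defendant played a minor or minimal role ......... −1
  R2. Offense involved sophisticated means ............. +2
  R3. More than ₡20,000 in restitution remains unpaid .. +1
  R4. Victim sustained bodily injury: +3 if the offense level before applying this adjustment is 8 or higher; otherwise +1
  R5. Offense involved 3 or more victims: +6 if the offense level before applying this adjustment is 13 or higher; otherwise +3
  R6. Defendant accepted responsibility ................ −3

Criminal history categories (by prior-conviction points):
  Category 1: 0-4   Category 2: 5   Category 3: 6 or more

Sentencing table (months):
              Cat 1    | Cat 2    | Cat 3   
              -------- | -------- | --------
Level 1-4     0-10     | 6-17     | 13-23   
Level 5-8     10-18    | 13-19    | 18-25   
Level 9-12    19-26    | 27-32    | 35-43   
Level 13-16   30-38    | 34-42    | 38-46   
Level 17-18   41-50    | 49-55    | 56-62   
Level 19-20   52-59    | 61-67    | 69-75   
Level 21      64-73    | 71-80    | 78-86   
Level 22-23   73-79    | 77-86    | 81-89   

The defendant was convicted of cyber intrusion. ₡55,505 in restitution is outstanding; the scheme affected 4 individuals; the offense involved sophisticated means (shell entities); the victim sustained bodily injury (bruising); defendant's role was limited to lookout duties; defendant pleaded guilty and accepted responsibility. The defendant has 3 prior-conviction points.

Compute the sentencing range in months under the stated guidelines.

73-79 months

Base offense level for cyber intrusion: 20.
R1 applies: 20 − 1 = 19.
R2 applies: 19 + 2 = 21.
R3 applies: 21 + 1 = 22.
R4 applies (level before this adjustment is 22 ≥ 8, so +3): 22 + 3 = 25.
R5 applies (level before this adjustment is 25 ≥ 13, so +6): 25 + 6 = 31.
R6 applies: 31 − 3 = 28.
Level 28 exceeds the maximum of 23; capped at 23.
Final offense level: 23.
Criminal history: 3 prior points → Category 1 (0-4).
Level 23 falls in the 22-23 band.
Grid: Level 22-23 × Category 1 = 73-79 months.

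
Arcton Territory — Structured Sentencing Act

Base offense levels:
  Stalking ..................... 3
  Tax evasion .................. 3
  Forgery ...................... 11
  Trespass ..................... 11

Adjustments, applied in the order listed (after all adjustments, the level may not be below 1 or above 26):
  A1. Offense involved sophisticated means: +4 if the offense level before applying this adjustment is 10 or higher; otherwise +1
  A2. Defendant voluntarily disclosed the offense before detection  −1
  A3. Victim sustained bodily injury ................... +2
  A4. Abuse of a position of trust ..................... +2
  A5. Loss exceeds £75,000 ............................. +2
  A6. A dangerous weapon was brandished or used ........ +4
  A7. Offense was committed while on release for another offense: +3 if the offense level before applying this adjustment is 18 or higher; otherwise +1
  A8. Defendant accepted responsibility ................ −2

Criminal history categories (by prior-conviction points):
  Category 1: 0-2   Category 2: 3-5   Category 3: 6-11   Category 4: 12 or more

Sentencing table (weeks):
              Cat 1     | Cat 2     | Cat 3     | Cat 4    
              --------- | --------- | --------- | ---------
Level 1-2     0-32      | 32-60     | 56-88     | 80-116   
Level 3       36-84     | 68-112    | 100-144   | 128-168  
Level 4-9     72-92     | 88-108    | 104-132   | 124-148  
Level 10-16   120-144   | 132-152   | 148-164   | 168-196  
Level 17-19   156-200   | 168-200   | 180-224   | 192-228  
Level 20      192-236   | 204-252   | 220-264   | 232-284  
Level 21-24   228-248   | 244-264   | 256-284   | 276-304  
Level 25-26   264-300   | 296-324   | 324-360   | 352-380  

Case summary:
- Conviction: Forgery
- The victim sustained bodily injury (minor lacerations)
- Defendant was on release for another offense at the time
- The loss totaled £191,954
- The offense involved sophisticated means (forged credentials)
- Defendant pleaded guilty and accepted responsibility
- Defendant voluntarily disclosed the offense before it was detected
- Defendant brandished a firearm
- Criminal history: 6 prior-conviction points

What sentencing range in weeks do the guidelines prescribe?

Base offense level for forgery: 11.
A1 applies (level before this adjustment is 11 ≥ 10, so +4): 11 + 4 = 15.
A2 applies: 15 − 1 = 14.
A3 applies: 14 + 2 = 16.
A4 does not apply.
A5 applies: 16 + 2 = 18.
A6 applies: 18 + 4 = 22.
A7 applies (level before this adjustment is 22 ≥ 18, so +3): 22 + 3 = 25.
A8 applies: 25 − 2 = 23.
Final offense level: 23.
Criminal history: 6 prior points → Category 3 (6-11).
Level 23 falls in the 21-24 band.
Grid: Level 21-24 × Category 3 = 256-284 weeks.

256-284 weeks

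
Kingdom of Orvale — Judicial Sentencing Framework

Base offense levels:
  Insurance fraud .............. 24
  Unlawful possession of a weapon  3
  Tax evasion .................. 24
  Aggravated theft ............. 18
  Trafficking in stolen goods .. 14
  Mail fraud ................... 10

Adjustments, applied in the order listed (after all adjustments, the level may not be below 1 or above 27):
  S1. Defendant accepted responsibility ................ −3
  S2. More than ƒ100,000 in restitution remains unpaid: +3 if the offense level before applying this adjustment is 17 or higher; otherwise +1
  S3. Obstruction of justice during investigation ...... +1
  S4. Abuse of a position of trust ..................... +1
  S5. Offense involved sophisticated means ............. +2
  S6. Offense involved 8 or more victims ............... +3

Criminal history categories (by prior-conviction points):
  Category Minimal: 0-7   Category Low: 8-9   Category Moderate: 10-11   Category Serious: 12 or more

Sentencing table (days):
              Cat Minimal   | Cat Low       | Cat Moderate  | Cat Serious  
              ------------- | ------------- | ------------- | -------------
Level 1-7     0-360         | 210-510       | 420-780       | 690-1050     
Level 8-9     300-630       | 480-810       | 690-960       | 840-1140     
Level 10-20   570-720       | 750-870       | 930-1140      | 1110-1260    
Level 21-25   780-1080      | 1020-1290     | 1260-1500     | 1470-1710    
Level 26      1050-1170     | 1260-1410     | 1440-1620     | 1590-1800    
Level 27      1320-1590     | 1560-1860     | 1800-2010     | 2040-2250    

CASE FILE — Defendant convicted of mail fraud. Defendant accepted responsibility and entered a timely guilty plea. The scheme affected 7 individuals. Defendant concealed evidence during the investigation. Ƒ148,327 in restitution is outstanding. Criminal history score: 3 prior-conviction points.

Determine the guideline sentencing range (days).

300-630 days

Base offense level for mail fraud: 10.
S1 applies: 10 − 3 = 7.
S2 applies (level before this adjustment is 7 < 17, so +1): 7 + 1 = 8.
S3 applies: 8 + 1 = 9.
S4 does not apply.
S6 does not apply.
Final offense level: 9.
Criminal history: 3 prior points → Category Minimal (0-7).
Level 9 falls in the 8-9 band.
Grid: Level 8-9 × Category Minimal = 300-630 days.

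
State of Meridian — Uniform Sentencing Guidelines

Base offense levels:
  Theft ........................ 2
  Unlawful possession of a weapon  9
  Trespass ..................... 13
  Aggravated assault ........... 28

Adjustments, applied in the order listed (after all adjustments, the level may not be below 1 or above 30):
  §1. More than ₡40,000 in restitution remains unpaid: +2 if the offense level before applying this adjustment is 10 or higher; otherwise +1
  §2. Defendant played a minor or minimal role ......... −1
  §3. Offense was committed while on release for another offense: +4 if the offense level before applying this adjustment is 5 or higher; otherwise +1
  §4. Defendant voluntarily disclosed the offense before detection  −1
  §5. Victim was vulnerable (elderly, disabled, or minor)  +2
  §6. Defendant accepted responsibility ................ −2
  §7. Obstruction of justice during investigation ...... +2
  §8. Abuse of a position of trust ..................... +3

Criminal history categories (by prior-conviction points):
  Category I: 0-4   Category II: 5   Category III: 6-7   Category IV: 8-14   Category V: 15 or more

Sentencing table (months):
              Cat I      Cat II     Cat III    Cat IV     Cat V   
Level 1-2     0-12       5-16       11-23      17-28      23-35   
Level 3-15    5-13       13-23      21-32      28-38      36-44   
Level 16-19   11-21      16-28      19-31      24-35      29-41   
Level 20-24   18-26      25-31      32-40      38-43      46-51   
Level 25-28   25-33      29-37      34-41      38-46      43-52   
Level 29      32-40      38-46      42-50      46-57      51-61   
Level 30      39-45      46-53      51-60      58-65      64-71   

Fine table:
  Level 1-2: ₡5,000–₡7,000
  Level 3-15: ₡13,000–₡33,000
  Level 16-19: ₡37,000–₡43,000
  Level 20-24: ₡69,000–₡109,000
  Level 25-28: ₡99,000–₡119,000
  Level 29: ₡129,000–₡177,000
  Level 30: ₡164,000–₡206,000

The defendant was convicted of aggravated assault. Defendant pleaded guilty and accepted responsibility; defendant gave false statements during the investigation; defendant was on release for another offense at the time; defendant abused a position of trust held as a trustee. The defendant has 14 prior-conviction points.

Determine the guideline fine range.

Base offense level for aggravated assault: 28.
§3 applies (level before this adjustment is 28 ≥ 5, so +4): 28 + 4 = 32.
§6 applies: 32 − 2 = 30.
§7 applies: 30 + 2 = 32.
§8 applies: 32 + 3 = 35.
Level 35 exceeds the maximum of 30; capped at 30.
Final offense level: 30.
Level 30 falls in the 30 band.
Fine table: Level 30 → ₡164,000–₡206,000.

₡164,000–₡206,000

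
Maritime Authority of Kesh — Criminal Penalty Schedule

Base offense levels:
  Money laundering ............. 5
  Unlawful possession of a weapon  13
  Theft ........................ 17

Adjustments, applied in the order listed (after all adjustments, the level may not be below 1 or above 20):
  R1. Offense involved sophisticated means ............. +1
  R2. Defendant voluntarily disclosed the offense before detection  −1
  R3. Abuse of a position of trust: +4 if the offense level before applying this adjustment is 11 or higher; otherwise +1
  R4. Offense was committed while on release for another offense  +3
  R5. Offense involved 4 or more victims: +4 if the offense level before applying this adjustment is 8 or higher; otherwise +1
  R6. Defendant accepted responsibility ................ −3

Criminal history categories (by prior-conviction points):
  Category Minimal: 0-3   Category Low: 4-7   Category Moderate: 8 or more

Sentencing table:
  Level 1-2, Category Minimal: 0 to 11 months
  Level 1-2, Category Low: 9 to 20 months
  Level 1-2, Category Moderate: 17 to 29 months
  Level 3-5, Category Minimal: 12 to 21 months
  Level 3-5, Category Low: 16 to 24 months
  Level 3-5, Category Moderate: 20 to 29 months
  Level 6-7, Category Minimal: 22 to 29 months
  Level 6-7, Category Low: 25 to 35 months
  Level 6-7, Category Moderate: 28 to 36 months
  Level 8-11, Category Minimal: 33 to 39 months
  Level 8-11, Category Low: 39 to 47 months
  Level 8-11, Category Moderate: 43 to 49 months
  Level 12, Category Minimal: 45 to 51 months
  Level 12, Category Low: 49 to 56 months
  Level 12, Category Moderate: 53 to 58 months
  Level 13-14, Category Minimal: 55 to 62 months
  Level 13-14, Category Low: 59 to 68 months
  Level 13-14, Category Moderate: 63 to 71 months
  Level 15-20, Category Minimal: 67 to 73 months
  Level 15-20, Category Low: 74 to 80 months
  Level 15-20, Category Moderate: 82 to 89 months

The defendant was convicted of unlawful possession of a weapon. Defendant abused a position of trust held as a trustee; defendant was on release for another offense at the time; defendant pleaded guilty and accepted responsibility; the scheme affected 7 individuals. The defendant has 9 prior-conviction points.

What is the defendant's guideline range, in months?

82-89 months

Base offense level for unlawful possession of a weapon: 13.
R1 does not apply.
R3 applies (level before this adjustment is 13 ≥ 11, so +4): 13 + 4 = 17.
R4 applies: 17 + 3 = 20.
R5 applies (level before this adjustment is 20 ≥ 8, so +4): 20 + 4 = 24.
R6 applies: 24 − 3 = 21.
Level 21 exceeds the maximum of 20; capped at 20.
Final offense level: 20.
Criminal history: 9 prior points → Category Moderate (8+).
Level 20 falls in the 15-20 band.
Grid: Level 15-20 × Category Moderate = 82-89 months.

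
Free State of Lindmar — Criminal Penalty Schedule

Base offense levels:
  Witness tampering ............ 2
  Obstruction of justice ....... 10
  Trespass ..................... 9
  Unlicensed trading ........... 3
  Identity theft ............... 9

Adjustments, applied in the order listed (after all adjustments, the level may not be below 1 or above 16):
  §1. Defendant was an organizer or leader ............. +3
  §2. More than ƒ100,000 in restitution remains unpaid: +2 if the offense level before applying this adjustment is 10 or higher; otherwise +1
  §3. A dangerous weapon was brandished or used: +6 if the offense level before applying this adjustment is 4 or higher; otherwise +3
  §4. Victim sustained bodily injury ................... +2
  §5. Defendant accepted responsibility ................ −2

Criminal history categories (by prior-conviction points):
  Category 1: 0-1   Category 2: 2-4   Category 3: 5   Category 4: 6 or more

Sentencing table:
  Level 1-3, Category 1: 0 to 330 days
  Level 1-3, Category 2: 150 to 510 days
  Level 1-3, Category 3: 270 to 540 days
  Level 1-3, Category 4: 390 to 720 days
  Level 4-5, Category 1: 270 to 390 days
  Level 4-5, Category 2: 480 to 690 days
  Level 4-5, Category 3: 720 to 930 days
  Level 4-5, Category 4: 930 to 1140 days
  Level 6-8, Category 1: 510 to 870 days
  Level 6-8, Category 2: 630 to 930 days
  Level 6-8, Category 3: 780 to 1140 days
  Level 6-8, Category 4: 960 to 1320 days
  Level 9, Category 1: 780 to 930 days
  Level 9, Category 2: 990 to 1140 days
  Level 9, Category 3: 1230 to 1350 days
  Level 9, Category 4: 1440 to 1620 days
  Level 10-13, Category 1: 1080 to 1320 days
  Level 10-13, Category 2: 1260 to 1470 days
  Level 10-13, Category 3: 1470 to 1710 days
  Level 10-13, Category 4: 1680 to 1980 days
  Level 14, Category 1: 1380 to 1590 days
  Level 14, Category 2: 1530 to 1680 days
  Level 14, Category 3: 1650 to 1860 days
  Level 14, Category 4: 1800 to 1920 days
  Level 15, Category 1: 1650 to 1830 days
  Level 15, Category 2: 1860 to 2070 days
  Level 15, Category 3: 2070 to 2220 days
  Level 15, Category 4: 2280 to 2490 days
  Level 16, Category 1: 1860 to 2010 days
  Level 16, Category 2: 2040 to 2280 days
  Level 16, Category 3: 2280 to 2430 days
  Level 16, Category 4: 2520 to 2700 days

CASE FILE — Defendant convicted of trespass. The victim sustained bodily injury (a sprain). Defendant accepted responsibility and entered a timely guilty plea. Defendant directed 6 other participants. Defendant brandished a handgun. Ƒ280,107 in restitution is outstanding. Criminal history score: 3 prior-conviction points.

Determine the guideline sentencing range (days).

2040-2280 days

Base offense level for trespass: 9.
§1 applies: 9 + 3 = 12.
§2 applies (level before this adjustment is 12 ≥ 10, so +2): 12 + 2 = 14.
§3 applies (level before this adjustment is 14 ≥ 4, so +6): 14 + 6 = 20.
§4 applies: 20 + 2 = 22.
§5 applies: 22 − 2 = 20.
Level 20 exceeds the maximum of 16; capped at 16.
Final offense level: 16.
Criminal history: 3 prior points → Category 2 (2-4).
Level 16 falls in the 16 band.
Grid: Level 16 × Category 2 = 2040-2280 days.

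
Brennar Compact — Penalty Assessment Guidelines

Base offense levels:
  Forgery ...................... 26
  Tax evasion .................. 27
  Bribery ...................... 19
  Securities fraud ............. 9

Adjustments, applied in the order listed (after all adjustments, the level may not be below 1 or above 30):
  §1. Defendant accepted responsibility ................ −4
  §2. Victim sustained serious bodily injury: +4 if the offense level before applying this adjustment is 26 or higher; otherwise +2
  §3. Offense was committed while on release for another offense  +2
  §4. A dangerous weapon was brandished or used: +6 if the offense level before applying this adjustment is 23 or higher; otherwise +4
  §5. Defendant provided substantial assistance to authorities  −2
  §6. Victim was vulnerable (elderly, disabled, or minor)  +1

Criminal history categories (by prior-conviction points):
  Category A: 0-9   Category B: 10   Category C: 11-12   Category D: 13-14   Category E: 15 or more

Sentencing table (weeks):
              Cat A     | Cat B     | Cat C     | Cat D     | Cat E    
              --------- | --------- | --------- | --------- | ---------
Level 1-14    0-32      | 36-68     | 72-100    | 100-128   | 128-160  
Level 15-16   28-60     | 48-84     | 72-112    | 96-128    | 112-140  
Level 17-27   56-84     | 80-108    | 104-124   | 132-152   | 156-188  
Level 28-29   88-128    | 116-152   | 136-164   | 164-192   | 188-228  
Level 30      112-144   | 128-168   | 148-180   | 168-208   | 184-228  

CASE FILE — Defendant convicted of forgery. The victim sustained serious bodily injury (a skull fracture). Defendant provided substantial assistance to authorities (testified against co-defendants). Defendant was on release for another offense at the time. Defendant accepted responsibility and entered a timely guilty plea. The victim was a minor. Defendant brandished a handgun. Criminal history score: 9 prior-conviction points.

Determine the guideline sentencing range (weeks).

112-144 weeks

Base offense level for forgery: 26.
§1 applies: 26 − 4 = 22.
§2 applies (level before this adjustment is 22 < 26, so +2): 22 + 2 = 24.
§3 applies: 24 + 2 = 26.
§4 applies (level before this adjustment is 26 ≥ 23, so +6): 26 + 6 = 32.
§5 applies: 32 − 2 = 30.
§6 applies: 30 + 1 = 31.
Level 31 exceeds the maximum of 30; capped at 30.
Final offense level: 30.
Criminal history: 9 prior points → Category A (0-9).
Level 30 falls in the 30 band.
Grid: Level 30 × Category A = 112-144 weeks.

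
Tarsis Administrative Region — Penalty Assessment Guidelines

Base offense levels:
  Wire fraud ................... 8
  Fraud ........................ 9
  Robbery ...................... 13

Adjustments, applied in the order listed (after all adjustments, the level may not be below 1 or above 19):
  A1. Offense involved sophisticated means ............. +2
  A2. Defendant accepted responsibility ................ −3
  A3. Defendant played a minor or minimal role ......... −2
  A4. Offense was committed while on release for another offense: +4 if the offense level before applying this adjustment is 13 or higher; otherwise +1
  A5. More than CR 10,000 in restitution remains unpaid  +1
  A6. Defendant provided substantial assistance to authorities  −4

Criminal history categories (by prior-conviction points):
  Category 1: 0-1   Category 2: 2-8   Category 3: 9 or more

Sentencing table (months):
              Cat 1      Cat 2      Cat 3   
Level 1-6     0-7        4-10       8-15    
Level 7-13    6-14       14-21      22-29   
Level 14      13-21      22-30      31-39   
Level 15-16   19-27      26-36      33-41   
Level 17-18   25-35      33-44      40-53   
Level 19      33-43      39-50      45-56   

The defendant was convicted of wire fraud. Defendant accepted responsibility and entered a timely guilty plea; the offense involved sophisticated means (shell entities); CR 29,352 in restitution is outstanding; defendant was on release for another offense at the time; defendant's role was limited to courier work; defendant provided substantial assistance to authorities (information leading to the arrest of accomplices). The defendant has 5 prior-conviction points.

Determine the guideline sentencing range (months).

Base offense level for wire fraud: 8.
A1 applies: 8 + 2 = 10.
A2 applies: 10 − 3 = 7.
A3 applies: 7 − 2 = 5.
A4 applies (level before this adjustment is 5 < 13, so +1): 5 + 1 = 6.
A5 applies: 6 + 1 = 7.
A6 applies: 7 − 4 = 3.
Final offense level: 3.
Criminal history: 5 prior points → Category 2 (2-8).
Level 3 falls in the 1-6 band.
Grid: Level 1-6 × Category 2 = 4-10 months.

4-10 months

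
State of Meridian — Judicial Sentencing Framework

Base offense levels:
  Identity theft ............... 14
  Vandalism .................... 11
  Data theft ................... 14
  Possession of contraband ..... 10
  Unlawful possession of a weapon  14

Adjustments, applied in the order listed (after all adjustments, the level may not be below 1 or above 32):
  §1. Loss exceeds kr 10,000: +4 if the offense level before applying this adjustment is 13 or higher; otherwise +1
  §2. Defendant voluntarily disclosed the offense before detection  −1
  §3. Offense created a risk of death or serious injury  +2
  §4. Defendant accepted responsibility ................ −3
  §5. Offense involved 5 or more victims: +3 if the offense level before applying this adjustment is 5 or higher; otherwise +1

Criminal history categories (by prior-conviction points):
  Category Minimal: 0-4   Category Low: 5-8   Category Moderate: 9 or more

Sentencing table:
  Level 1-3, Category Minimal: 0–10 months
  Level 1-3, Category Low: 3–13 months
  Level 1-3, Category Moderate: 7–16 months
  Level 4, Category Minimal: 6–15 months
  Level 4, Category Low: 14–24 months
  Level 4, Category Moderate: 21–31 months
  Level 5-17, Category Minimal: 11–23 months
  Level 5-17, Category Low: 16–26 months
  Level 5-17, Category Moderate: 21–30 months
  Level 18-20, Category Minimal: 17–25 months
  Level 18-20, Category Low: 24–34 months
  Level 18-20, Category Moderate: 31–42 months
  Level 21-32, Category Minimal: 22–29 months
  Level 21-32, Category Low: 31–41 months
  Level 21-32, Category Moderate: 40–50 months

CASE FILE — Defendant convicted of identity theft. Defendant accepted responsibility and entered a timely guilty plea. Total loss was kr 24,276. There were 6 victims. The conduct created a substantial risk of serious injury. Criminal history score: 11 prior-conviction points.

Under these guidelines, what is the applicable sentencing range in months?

Base offense level for identity theft: 14.
§1 applies (level before this adjustment is 14 ≥ 13, so +4): 14 + 4 = 18.
§2 does not apply.
§3 applies: 18 + 2 = 20.
§4 applies: 20 − 3 = 17.
§5 applies (level before this adjustment is 17 ≥ 5, so +3): 17 + 3 = 20.
Final offense level: 20.
Criminal history: 11 prior points → Category Moderate (9+).
Level 20 falls in the 18-20 band.
Grid: Level 18-20 × Category Moderate = 31-42 months.

31-42 months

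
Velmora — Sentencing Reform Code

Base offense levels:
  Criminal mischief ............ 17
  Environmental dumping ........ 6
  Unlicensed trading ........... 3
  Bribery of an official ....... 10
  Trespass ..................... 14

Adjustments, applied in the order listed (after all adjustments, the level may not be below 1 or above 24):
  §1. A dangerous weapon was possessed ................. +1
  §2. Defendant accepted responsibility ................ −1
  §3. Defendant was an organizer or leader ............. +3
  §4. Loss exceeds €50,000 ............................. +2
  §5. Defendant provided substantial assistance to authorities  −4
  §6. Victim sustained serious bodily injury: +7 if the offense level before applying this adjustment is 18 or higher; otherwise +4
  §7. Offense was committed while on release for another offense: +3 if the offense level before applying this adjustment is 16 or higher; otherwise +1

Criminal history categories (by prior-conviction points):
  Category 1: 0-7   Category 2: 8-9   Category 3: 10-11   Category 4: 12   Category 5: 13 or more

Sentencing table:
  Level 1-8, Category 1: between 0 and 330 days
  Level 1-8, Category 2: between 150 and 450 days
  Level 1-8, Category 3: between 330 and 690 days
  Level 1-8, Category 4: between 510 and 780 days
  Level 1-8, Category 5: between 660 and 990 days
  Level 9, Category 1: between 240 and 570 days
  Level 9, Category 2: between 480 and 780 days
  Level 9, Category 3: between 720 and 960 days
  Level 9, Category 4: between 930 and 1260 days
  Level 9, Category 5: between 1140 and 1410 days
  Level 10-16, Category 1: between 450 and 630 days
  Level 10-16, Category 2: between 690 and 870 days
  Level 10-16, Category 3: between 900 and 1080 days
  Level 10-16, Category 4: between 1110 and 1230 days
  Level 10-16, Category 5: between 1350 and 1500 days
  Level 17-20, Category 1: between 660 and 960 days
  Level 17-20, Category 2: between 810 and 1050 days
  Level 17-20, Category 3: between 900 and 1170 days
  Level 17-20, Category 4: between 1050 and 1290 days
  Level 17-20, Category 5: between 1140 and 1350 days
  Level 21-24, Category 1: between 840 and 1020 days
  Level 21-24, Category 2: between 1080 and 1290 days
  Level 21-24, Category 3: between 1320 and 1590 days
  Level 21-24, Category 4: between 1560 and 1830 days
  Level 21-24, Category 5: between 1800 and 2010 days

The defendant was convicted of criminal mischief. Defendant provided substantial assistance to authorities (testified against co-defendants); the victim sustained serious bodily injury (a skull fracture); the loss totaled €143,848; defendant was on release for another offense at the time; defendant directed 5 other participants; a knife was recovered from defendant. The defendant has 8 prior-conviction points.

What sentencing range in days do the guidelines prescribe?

1080-1290 days

Base offense level for criminal mischief: 17.
§1 applies: 17 + 1 = 18.
§2 does not apply.
§3 applies: 18 + 3 = 21.
§4 applies: 21 + 2 = 23.
§5 applies: 23 − 4 = 19.
§6 applies (level before this adjustment is 19 ≥ 18, so +7): 19 + 7 = 26.
§7 applies (level before this adjustment is 26 ≥ 16, so +3): 26 + 3 = 29.
Level 29 exceeds the maximum of 24; capped at 24.
Final offense level: 24.
Criminal history: 8 prior points → Category 2 (8-9).
Level 24 falls in the 21-24 band.
Grid: Level 21-24 × Category 2 = 1080-1290 days.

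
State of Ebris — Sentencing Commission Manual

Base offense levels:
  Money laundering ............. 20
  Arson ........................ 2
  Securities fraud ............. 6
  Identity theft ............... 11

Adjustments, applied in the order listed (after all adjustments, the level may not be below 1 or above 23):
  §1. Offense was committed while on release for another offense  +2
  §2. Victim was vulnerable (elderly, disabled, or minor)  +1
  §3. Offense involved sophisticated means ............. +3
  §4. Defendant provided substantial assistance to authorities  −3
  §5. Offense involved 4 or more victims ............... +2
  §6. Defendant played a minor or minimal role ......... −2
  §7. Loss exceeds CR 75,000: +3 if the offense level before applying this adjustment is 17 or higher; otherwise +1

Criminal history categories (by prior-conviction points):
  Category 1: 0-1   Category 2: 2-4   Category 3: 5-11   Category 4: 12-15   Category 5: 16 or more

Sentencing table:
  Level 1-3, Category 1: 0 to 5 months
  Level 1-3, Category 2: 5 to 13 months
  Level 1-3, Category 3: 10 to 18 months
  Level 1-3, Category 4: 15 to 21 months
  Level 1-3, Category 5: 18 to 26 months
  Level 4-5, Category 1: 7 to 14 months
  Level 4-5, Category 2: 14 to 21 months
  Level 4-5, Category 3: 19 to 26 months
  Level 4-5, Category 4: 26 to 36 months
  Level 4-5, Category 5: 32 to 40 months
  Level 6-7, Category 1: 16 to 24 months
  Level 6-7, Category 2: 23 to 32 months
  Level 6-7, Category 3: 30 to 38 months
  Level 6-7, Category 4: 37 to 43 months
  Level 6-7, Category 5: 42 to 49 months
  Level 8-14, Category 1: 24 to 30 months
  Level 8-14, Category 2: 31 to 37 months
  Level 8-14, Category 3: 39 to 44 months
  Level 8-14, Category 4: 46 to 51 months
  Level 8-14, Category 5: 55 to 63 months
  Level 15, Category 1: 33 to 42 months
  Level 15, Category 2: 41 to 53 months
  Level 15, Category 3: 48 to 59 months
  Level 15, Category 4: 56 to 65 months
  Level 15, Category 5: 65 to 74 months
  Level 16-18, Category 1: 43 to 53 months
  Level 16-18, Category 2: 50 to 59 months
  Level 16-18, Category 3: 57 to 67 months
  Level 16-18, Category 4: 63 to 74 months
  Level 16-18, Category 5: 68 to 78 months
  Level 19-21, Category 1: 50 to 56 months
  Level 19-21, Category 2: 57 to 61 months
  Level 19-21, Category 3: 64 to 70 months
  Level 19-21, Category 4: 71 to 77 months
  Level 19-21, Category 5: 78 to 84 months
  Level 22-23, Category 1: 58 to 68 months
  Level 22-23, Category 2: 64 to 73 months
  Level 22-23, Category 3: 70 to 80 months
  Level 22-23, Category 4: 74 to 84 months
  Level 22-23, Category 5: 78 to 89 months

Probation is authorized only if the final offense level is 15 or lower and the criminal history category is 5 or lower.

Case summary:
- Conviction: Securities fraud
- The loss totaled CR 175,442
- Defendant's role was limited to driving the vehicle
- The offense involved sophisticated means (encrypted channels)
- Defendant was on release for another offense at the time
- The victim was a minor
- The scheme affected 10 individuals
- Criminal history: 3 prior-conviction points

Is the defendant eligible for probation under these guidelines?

Base offense level for securities fraud: 6.
§1 applies: 6 + 2 = 8.
§2 applies: 8 + 1 = 9.
§3 applies: 9 + 3 = 12.
§5 applies: 12 + 2 = 14.
§6 applies: 14 − 2 = 12.
§7 applies (level before this adjustment is 12 < 17, so +1): 12 + 1 = 13.
Final offense level: 13.
Criminal history: 3 prior points → Category 2 (2-4).
Level 13 falls in the 8-14 band.
Grid: Level 8-14 × Category 2 = 31-37 months.
Probation check: level 13 ≤ 15 and category 2 ≤ 5 → eligible.

Yes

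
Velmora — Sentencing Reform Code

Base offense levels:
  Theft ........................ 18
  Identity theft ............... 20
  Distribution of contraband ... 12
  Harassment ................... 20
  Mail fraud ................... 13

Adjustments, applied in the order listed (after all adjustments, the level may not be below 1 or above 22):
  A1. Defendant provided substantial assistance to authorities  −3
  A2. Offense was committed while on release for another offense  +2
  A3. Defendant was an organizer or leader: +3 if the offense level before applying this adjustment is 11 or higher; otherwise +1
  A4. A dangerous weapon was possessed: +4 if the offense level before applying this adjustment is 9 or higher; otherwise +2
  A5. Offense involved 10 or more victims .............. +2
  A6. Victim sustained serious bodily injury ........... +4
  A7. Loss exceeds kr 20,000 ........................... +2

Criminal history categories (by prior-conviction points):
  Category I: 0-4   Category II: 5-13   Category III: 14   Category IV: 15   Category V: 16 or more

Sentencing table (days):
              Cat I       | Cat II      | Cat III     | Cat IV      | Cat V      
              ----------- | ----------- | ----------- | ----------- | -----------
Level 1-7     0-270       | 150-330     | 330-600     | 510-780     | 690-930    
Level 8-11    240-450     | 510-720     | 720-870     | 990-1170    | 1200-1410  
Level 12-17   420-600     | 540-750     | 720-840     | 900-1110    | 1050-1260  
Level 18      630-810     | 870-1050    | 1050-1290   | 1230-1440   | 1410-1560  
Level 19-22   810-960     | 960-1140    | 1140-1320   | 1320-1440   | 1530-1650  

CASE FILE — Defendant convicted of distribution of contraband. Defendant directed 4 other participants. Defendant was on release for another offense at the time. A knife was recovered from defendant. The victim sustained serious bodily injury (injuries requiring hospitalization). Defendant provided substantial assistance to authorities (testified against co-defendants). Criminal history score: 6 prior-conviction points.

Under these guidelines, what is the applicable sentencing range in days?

960-1140 days

Base offense level for distribution of contraband: 12.
A1 applies: 12 − 3 = 9.
A2 applies: 9 + 2 = 11.
A3 applies (level before this adjustment is 11 ≥ 11, so +3): 11 + 3 = 14.
A4 applies (level before this adjustment is 14 ≥ 9, so +4): 14 + 4 = 18.
A5 does not apply.
A6 applies: 18 + 4 = 22.
Final offense level: 22.
Criminal history: 6 prior points → Category II (5-13).
Level 22 falls in the 19-22 band.
Grid: Level 19-22 × Category II = 960-1140 days.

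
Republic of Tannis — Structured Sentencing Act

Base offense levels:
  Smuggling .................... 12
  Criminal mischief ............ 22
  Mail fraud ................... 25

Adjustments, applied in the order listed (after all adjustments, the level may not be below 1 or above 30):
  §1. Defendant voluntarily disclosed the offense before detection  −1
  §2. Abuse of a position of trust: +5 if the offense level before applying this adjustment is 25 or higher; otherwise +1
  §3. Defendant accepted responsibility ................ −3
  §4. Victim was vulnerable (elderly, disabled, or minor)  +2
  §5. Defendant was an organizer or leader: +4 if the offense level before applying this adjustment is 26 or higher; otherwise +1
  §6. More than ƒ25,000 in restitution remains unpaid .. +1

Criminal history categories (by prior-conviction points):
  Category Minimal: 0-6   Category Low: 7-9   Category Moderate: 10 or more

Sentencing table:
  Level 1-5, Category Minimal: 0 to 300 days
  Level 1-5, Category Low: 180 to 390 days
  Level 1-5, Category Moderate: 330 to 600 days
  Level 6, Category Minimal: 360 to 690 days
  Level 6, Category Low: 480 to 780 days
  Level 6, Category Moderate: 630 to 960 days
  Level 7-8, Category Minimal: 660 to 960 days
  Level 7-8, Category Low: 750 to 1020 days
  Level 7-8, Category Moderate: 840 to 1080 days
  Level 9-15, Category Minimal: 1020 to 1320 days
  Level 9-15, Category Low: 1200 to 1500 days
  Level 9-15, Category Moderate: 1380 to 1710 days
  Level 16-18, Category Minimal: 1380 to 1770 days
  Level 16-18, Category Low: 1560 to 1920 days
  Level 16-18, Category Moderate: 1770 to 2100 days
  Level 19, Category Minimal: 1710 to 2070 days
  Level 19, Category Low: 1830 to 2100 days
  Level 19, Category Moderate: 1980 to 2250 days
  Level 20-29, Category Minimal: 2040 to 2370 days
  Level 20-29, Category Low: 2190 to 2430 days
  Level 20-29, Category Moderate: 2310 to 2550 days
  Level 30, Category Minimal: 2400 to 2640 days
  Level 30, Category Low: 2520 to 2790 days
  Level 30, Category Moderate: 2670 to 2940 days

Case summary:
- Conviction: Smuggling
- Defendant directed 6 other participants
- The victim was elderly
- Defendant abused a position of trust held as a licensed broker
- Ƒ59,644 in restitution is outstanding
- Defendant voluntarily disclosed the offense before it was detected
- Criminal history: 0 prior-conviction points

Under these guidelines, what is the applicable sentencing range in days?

Base offense level for smuggling: 12.
§1 applies: 12 − 1 = 11.
§2 applies (level before this adjustment is 11 < 25, so +1): 11 + 1 = 12.
§4 applies: 12 + 2 = 14.
§5 applies (level before this adjustment is 14 < 26, so +1): 14 + 1 = 15.
§6 applies: 15 + 1 = 16.
Final offense level: 16.
Criminal history: 0 prior points → Category Minimal (0-6).
Level 16 falls in the 16-18 band.
Grid: Level 16-18 × Category Minimal = 1380-1770 days.

1380-1770 days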